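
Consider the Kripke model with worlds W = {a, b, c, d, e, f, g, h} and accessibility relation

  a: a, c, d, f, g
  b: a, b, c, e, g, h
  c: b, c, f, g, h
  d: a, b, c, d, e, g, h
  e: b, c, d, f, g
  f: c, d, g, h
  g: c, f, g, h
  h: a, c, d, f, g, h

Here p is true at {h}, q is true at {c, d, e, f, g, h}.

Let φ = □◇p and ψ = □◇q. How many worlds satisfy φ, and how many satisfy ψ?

For □◇p:
a: successors {a, c, d, f, g}; ◇p there: a:F, c:T, d:T, f:T, g:T. ✗
b: successors {a, b, c, e, g, h}; ◇p there: a:F, b:T, c:T, e:F, g:T, h:T. ✗
c: successors {b, c, f, g, h}; ◇p there: b:T, c:T, f:T, g:T, h:T. ✓
d: successors {a, b, c, d, e, g, h}; ◇p there: a:F, b:T, c:T, d:T, e:F, g:T, h:T. ✗
e: successors {b, c, d, f, g}; ◇p there: b:T, c:T, d:T, f:T, g:T. ✓
f: successors {c, d, g, h}; ◇p there: c:T, d:T, g:T, h:T. ✓
g: successors {c, f, g, h}; ◇p there: c:T, f:T, g:T, h:T. ✓
h: successors {a, c, d, f, g, h}; ◇p there: a:F, c:T, d:T, f:T, g:T, h:T. ✗
— 4 worlds.
For □◇q:
a: successors {a, c, d, f, g}; ◇q there: a:T, c:T, d:T, f:T, g:T. ✓
b: successors {a, b, c, e, g, h}; ◇q there: a:T, b:T, c:T, e:T, g:T, h:T. ✓
c: successors {b, c, f, g, h}; ◇q there: b:T, c:T, f:T, g:T, h:T. ✓
d: successors {a, b, c, d, e, g, h}; ◇q there: a:T, b:T, c:T, d:T, e:T, g:T, h:T. ✓
e: successors {b, c, d, f, g}; ◇q there: b:T, c:T, d:T, f:T, g:T. ✓
f: successors {c, d, g, h}; ◇q there: c:T, d:T, g:T, h:T. ✓
g: successors {c, f, g, h}; ◇q there: c:T, f:T, g:T, h:T. ✓
h: successors {a, c, d, f, g, h}; ◇q there: a:T, c:T, d:T, f:T, g:T, h:T. ✓
— 8 worlds.

4 and 8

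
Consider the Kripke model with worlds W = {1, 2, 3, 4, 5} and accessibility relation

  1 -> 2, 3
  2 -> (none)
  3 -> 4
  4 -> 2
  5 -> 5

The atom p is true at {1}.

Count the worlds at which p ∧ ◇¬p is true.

1: p is T, ◇¬p is T. ✓
2: p is F, ◇¬p is F. ✗
3: p is F, ◇¬p is T. ✗
4: p is F, ◇¬p is T. ✗
5: p is F, ◇¬p is T. ✗
Satisfying worlds: {1}.

1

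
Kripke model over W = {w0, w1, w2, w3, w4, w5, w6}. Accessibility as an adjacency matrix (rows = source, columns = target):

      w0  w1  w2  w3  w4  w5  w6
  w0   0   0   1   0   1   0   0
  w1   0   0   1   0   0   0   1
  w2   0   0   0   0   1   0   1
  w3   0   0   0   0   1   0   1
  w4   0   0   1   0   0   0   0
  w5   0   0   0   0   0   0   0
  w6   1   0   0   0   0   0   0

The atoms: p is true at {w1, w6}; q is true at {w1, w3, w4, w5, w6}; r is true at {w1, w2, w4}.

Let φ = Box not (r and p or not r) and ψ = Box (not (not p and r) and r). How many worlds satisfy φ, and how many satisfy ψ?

For Box not (r and p or not r):
w0: successors {w2, w4}; not (r and p or not r) there: w2:T, w4:T. ✓
w1: successors {w2, w6}; not (r and p or not r) there: w2:T, w6:F. ✗
w2: successors {w4, w6}; not (r and p or not r) there: w4:T, w6:F. ✗
w3: successors {w4, w6}; not (r and p or not r) there: w4:T, w6:F. ✗
w4: successors {w2}; not (r and p or not r) there: w2:T. ✓
w5: no successors, so Box not (r and p or not r) holds vacuously. ✓
w6: successors {w0}; not (r and p or not r) there: w0:F. ✗
— 3 worlds.
For Box (not (not p and r) and r):
w0: successors {w2, w4}; not (not p and r) and r there: w2:F, w4:F. ✗
w1: successors {w2, w6}; not (not p and r) and r there: w2:F, w6:F. ✗
w2: successors {w4, w6}; not (not p and r) and r there: w4:F, w6:F. ✗
w3: successors {w4, w6}; not (not p and r) and r there: w4:F, w6:F. ✗
w4: successors {w2}; not (not p and r) and r there: w2:F. ✗
w5: no successors, so Box (not (not p and r) and r) holds vacuously. ✓
w6: successors {w0}; not (not p and r) and r there: w0:F. ✗
— 1 world.

3 and 1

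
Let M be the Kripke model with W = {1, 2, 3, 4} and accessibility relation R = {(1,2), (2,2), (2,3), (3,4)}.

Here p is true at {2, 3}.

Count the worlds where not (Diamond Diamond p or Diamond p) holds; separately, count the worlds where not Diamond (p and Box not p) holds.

For not (Diamond Diamond p or Diamond p):
1: Diamond Diamond p or Diamond p is T. ✗
2: Diamond Diamond p or Diamond p is T. ✗
3: Diamond Diamond p or Diamond p is F. ✓
4: Diamond Diamond p or Diamond p is F. ✓
— 2 worlds.
For not Diamond (p and Box not p):
1: Diamond (p and Box not p) is F. ✓
2: Diamond (p and Box not p) is T. ✗
3: Diamond (p and Box not p) is F. ✓
4: Diamond (p and Box not p) is F. ✓
— 3 worlds.

2 and 3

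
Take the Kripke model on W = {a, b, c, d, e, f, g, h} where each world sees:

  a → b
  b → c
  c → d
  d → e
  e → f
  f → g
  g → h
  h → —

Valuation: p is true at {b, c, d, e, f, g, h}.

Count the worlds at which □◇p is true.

a: successors {b}; ◇p there: b:T. ✓
b: successors {c}; ◇p there: c:T. ✓
c: successors {d}; ◇p there: d:T. ✓
d: successors {e}; ◇p there: e:T. ✓
e: successors {f}; ◇p there: f:T. ✓
f: successors {g}; ◇p there: g:T. ✓
g: successors {h}; ◇p there: h:F. ✗
h: no successors, so □◇p holds vacuously. ✓
Satisfying worlds: {a, b, c, d, e, f, h}.

7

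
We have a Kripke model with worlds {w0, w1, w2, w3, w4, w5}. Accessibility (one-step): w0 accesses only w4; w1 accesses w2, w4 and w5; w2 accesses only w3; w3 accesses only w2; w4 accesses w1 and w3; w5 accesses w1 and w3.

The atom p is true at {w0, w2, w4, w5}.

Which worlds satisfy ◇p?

{w0, w1, w3}

w0: successors {w4}; p there: w4:T. ✓
w1: successors {w2, w4, w5}; p there: w2:T, w4:T, w5:T. ✓
w2: successors {w3}; p there: w3:F. ✗
w3: successors {w2}; p there: w2:T. ✓
w4: successors {w1, w3}; p there: w1:F, w3:F. ✗
w5: successors {w1, w3}; p there: w1:F, w3:F. ✗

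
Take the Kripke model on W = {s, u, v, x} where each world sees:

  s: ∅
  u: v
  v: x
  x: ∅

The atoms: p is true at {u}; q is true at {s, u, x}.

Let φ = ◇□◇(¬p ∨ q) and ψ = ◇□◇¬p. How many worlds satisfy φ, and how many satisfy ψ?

For ◇□◇(¬p ∨ q):
s: no successors, so ◇□◇(¬p ∨ q) fails. ✗
u: successors {v}; □◇(¬p ∨ q) there: v:F. ✗
v: successors {x}; □◇(¬p ∨ q) there: x:T. ✓
x: no successors, so ◇□◇(¬p ∨ q) fails. ✗
— 1 world.
For ◇□◇¬p:
s: no successors, so ◇□◇¬p fails. ✗
u: successors {v}; □◇¬p there: v:F. ✗
v: successors {x}; □◇¬p there: x:T. ✓
x: no successors, so ◇□◇¬p fails. ✗
— 1 world.

1 and 1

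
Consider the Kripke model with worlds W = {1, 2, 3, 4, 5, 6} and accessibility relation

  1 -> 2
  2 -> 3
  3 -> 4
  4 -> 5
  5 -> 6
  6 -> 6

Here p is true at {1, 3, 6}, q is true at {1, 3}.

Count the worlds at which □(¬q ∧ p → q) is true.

1: successors {2}; ¬q ∧ p → q there: 2:T. ✓
2: successors {3}; ¬q ∧ p → q there: 3:T. ✓
3: successors {4}; ¬q ∧ p → q there: 4:T. ✓
4: successors {5}; ¬q ∧ p → q there: 5:T. ✓
5: successors {6}; ¬q ∧ p → q there: 6:F. ✗
6: successors {6}; ¬q ∧ p → q there: 6:F. ✗
Satisfying worlds: {1, 2, 3, 4}.

4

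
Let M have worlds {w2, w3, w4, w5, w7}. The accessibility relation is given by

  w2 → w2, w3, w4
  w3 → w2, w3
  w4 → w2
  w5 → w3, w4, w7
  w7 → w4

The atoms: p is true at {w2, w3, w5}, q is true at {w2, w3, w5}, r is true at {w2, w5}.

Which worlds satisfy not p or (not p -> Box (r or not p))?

w2: not p is F, not p -> Box (r or not p) is T. ✓
w3: not p is F, not p -> Box (r or not p) is T. ✓
w4: not p is T, not p -> Box (r or not p) is T. ✓
w5: not p is F, not p -> Box (r or not p) is T. ✓
w7: not p is T, not p -> Box (r or not p) is T. ✓

{w2, w3, w4, w5, w7}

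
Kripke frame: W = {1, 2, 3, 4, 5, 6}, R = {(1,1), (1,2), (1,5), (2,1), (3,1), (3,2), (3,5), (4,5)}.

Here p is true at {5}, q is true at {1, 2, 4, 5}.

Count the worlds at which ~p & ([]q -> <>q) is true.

1: ~p is T, []q -> <>q is T. ✓
2: ~p is T, []q -> <>q is T. ✓
3: ~p is T, []q -> <>q is T. ✓
4: ~p is T, []q -> <>q is T. ✓
5: ~p is F, []q -> <>q is F. ✗
6: ~p is T, []q -> <>q is F. ✗
Satisfying worlds: {1, 2, 3, 4}.

4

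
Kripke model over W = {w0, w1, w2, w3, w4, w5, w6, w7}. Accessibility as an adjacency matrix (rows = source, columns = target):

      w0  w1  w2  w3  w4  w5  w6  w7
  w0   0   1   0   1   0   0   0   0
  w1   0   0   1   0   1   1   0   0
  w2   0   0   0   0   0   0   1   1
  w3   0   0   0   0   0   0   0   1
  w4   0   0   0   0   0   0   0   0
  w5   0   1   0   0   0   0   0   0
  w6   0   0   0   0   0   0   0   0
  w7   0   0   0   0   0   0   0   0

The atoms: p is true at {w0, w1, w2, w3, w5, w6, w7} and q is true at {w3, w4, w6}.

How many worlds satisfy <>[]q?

w0: successors {w1, w3}; []q there: w1:F, w3:F. ✗
w1: successors {w2, w4, w5}; []q there: w2:F, w4:T, w5:F. ✓
w2: successors {w6, w7}; []q there: w6:T, w7:T. ✓
w3: successors {w7}; []q there: w7:T. ✓
w4: no successors, so <>[]q fails. ✗
w5: successors {w1}; []q there: w1:F. ✗
w6: no successors, so <>[]q fails. ✗
w7: no successors, so <>[]q fails. ✗
Satisfying worlds: {w1, w2, w3}.

3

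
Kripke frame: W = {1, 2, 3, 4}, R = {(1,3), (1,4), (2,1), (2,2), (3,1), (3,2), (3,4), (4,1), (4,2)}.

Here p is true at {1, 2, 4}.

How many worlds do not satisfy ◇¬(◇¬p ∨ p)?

3

1: successors {3, 4}; ¬(◇¬p ∨ p) there: 3:T, 4:F. ✓
2: successors {1, 2}; ¬(◇¬p ∨ p) there: 1:F, 2:F. ✗
3: successors {1, 2, 4}; ¬(◇¬p ∨ p) there: 1:F, 2:F, 4:F. ✗
4: successors {1, 2}; ¬(◇¬p ∨ p) there: 1:F, 2:F. ✗
Satisfying worlds: {1}.
So ◇¬(◇¬p ∨ p) fails at the other 3 worlds.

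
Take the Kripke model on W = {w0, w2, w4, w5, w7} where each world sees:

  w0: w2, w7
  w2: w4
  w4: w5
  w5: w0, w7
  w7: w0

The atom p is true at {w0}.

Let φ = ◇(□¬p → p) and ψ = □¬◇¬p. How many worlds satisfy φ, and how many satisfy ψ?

4 and 0

For ◇(□¬p → p):
w0: successors {w2, w7}; □¬p → p there: w2:F, w7:T. ✓
w2: successors {w4}; □¬p → p there: w4:F. ✗
w4: successors {w5}; □¬p → p there: w5:T. ✓
w5: successors {w0, w7}; □¬p → p there: w0:T, w7:T. ✓
w7: successors {w0}; □¬p → p there: w0:T. ✓
— 4 worlds.
For □¬◇¬p:
w0: successors {w2, w7}; ¬◇¬p there: w2:F, w7:T. ✗
w2: successors {w4}; ¬◇¬p there: w4:F. ✗
w4: successors {w5}; ¬◇¬p there: w5:F. ✗
w5: successors {w0, w7}; ¬◇¬p there: w0:F, w7:T. ✗
w7: successors {w0}; ¬◇¬p there: w0:F. ✗
— 0 worlds.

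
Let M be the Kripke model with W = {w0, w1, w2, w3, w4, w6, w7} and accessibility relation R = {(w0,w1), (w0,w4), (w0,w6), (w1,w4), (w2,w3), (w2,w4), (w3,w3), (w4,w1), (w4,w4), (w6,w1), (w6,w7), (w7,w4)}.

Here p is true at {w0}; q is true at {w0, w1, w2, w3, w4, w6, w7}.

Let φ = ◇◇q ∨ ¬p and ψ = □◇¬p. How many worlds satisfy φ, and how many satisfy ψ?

For ◇◇q ∨ ¬p:
w0: ◇◇q is T, ¬p is F. ✓
w1: ◇◇q is T, ¬p is T. ✓
w2: ◇◇q is T, ¬p is T. ✓
w3: ◇◇q is T, ¬p is T. ✓
w4: ◇◇q is T, ¬p is T. ✓
w6: ◇◇q is T, ¬p is T. ✓
w7: ◇◇q is T, ¬p is T. ✓
— 7 worlds.
For □◇¬p:
w0: successors {w1, w4, w6}; ◇¬p there: w1:T, w4:T, w6:T. ✓
w1: successors {w4}; ◇¬p there: w4:T. ✓
w2: successors {w3, w4}; ◇¬p there: w3:T, w4:T. ✓
w3: successors {w3}; ◇¬p there: w3:T. ✓
w4: successors {w1, w4}; ◇¬p there: w1:T, w4:T. ✓
w6: successors {w1, w7}; ◇¬p there: w1:T, w7:T. ✓
w7: successors {w4}; ◇¬p there: w4:T. ✓
— 7 worlds.

7 and 7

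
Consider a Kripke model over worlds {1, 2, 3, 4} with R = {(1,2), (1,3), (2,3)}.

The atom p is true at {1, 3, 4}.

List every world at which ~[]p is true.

1: []p is F. ✓
2: []p is T. ✗
3: []p is T. ✗
4: []p is T. ✗

{1}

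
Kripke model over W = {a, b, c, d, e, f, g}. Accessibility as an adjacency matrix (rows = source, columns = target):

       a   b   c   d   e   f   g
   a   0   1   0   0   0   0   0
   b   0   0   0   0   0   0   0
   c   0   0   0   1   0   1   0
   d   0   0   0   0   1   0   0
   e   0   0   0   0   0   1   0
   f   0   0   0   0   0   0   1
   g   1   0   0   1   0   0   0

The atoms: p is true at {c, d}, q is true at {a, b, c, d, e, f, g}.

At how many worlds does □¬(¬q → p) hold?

1

a: successors {b}; ¬(¬q → p) there: b:F. ✗
b: no successors, so □¬(¬q → p) holds vacuously. ✓
c: successors {d, f}; ¬(¬q → p) there: d:F, f:F. ✗
d: successors {e}; ¬(¬q → p) there: e:F. ✗
e: successors {f}; ¬(¬q → p) there: f:F. ✗
f: successors {g}; ¬(¬q → p) there: g:F. ✗
g: successors {a, d}; ¬(¬q → p) there: a:F, d:F. ✗
Satisfying worlds: {b}.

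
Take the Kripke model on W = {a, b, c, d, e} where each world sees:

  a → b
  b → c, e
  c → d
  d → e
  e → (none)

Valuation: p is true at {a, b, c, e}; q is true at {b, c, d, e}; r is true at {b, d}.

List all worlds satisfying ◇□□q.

{a, b, c, d}

a: successors {b}; □□q there: b:T. ✓
b: successors {c, e}; □□q there: c:T, e:T. ✓
c: successors {d}; □□q there: d:T. ✓
d: successors {e}; □□q there: e:T. ✓
e: no successors, so ◇□□q fails. ✗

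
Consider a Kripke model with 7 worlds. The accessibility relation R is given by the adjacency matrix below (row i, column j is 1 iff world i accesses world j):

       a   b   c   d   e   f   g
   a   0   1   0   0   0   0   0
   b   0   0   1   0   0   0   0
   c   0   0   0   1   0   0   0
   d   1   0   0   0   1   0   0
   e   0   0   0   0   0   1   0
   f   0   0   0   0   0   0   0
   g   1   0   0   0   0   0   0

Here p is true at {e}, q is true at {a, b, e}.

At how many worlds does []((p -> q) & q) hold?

a: successors {b}; (p -> q) & q there: b:T. ✓
b: successors {c}; (p -> q) & q there: c:F. ✗
c: successors {d}; (p -> q) & q there: d:F. ✗
d: successors {a, e}; (p -> q) & q there: a:T, e:T. ✓
e: successors {f}; (p -> q) & q there: f:F. ✗
f: no successors, so []((p -> q) & q) holds vacuously. ✓
g: successors {a}; (p -> q) & q there: a:T. ✓
Satisfying worlds: {a, d, f, g}.

4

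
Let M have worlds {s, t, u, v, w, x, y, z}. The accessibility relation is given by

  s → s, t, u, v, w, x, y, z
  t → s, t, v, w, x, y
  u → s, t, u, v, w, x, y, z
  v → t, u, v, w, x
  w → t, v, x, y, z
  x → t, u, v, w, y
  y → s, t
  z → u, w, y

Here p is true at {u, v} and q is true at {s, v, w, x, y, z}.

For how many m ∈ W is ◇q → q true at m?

s: ◇q is T, q is T. ✓
t: ◇q is T, q is F. ✗
u: ◇q is T, q is F. ✗
v: ◇q is T, q is T. ✓
w: ◇q is T, q is T. ✓
x: ◇q is T, q is T. ✓
y: ◇q is T, q is T. ✓
z: ◇q is T, q is T. ✓
Satisfying worlds: {s, v, w, x, y, z}.

6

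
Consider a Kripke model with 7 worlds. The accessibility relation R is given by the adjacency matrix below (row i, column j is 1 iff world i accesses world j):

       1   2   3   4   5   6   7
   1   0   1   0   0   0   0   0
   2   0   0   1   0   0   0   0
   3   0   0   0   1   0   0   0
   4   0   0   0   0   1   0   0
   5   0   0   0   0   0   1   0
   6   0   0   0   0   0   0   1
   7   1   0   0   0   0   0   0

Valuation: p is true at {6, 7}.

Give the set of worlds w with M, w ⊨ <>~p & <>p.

1: <>~p is T, <>p is F. ✗
2: <>~p is T, <>p is F. ✗
3: <>~p is T, <>p is F. ✗
4: <>~p is T, <>p is F. ✗
5: <>~p is F, <>p is T. ✗
6: <>~p is F, <>p is T. ✗
7: <>~p is T, <>p is F. ✗

∅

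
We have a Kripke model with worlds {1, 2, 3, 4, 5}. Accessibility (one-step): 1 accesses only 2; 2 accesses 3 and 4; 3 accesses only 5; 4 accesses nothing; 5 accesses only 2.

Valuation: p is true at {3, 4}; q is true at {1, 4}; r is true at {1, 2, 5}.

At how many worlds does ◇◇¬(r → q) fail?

1: successors {2}; ◇¬(r → q) there: 2:F. ✗
2: successors {3, 4}; ◇¬(r → q) there: 3:T, 4:F. ✓
3: successors {5}; ◇¬(r → q) there: 5:T. ✓
4: no successors, so ◇◇¬(r → q) fails. ✗
5: successors {2}; ◇¬(r → q) there: 2:F. ✗
Satisfying worlds: {2, 3}.
So ◇◇¬(r → q) fails at the other 3 worlds.

3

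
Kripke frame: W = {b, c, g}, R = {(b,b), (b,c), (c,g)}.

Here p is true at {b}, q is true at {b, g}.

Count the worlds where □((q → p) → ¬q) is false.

1

b: successors {b, c}; (q → p) → ¬q there: b:F, c:T. ✗
c: successors {g}; (q → p) → ¬q there: g:T. ✓
g: no successors, so □((q → p) → ¬q) holds vacuously. ✓
Satisfying worlds: {c, g}.
So □((q → p) → ¬q) fails at the other 1 world.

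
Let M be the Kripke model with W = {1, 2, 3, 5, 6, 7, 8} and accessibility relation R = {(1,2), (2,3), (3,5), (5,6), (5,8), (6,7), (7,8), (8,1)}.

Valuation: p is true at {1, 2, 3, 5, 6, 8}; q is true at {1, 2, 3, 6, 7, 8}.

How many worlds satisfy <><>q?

1: successors {2}; <>q there: 2:T. ✓
2: successors {3}; <>q there: 3:F. ✗
3: successors {5}; <>q there: 5:T. ✓
5: successors {6, 8}; <>q there: 6:T, 8:T. ✓
6: successors {7}; <>q there: 7:T. ✓
7: successors {8}; <>q there: 8:T. ✓
8: successors {1}; <>q there: 1:T. ✓
Satisfying worlds: {1, 3, 5, 6, 7, 8}.

6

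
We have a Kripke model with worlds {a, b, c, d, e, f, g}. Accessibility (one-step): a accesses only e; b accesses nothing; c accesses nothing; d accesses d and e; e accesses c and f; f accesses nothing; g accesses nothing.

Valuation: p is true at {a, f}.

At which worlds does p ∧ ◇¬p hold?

{a}

a: p is T, ◇¬p is T. ✓
b: p is F, ◇¬p is F. ✗
c: p is F, ◇¬p is F. ✗
d: p is F, ◇¬p is T. ✗
e: p is F, ◇¬p is T. ✗
f: p is T, ◇¬p is F. ✗
g: p is F, ◇¬p is F. ✗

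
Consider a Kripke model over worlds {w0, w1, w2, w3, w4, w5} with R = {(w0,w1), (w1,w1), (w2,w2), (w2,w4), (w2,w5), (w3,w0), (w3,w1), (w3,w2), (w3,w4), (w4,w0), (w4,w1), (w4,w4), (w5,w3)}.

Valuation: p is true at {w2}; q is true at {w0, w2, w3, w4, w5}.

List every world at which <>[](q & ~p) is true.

{w2}

w0: successors {w1}; [](q & ~p) there: w1:F. ✗
w1: successors {w1}; [](q & ~p) there: w1:F. ✗
w2: successors {w2, w4, w5}; [](q & ~p) there: w2:F, w4:F, w5:T. ✓
w3: successors {w0, w1, w2, w4}; [](q & ~p) there: w0:F, w1:F, w2:F, w4:F. ✗
w4: successors {w0, w1, w4}; [](q & ~p) there: w0:F, w1:F, w4:F. ✗
w5: successors {w3}; [](q & ~p) there: w3:F. ✗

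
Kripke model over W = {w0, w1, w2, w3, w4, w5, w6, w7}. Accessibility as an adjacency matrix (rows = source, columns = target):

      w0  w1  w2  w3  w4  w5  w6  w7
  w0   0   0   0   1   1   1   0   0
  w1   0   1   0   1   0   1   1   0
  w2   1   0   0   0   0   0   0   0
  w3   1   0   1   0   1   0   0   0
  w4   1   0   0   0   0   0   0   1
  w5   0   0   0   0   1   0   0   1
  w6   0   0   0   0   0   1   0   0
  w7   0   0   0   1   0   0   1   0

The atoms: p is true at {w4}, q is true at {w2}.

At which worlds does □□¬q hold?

w0: successors {w3, w4, w5}; □¬q there: w3:F, w4:T, w5:T. ✗
w1: successors {w1, w3, w5, w6}; □¬q there: w1:T, w3:F, w5:T, w6:T. ✗
w2: successors {w0}; □¬q there: w0:T. ✓
w3: successors {w0, w2, w4}; □¬q there: w0:T, w2:T, w4:T. ✓
w4: successors {w0, w7}; □¬q there: w0:T, w7:T. ✓
w5: successors {w4, w7}; □¬q there: w4:T, w7:T. ✓
w6: successors {w5}; □¬q there: w5:T. ✓
w7: successors {w3, w6}; □¬q there: w3:F, w6:T. ✗

{w2, w3, w4, w5, w6}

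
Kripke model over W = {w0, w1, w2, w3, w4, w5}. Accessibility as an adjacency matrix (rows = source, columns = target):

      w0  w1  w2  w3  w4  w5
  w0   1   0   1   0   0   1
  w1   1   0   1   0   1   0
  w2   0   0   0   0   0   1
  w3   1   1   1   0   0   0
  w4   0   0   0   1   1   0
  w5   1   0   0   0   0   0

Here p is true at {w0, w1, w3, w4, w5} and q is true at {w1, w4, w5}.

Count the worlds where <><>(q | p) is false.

0

w0: successors {w0, w2, w5}; <>(q | p) there: w0:T, w2:T, w5:T. ✓
w1: successors {w0, w2, w4}; <>(q | p) there: w0:T, w2:T, w4:T. ✓
w2: successors {w5}; <>(q | p) there: w5:T. ✓
w3: successors {w0, w1, w2}; <>(q | p) there: w0:T, w1:T, w2:T. ✓
w4: successors {w3, w4}; <>(q | p) there: w3:T, w4:T. ✓
w5: successors {w0}; <>(q | p) there: w0:T. ✓
Satisfying worlds: {w0, w1, w2, w3, w4, w5}.
So <><>(q | p) fails at the other 0 worlds.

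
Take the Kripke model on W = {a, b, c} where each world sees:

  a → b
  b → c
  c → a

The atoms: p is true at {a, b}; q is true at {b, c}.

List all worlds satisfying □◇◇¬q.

a: successors {b}; ◇◇¬q there: b:T. ✓
b: successors {c}; ◇◇¬q there: c:F. ✗
c: successors {a}; ◇◇¬q there: a:F. ✗

{a}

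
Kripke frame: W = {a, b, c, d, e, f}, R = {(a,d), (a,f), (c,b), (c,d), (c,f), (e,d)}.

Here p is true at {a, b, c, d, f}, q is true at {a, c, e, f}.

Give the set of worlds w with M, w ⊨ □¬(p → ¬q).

a: successors {d, f}; ¬(p → ¬q) there: d:F, f:T. ✗
b: no successors, so □¬(p → ¬q) holds vacuously. ✓
c: successors {b, d, f}; ¬(p → ¬q) there: b:F, d:F, f:T. ✗
d: no successors, so □¬(p → ¬q) holds vacuously. ✓
e: successors {d}; ¬(p → ¬q) there: d:F. ✗
f: no successors, so □¬(p → ¬q) holds vacuously. ✓

{b, d, f}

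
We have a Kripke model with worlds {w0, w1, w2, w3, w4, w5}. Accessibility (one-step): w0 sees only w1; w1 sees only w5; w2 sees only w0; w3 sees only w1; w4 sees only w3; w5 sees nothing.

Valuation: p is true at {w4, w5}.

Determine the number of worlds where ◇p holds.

w0: successors {w1}; p there: w1:F. ✗
w1: successors {w5}; p there: w5:T. ✓
w2: successors {w0}; p there: w0:F. ✗
w3: successors {w1}; p there: w1:F. ✗
w4: successors {w3}; p there: w3:F. ✗
w5: no successors, so ◇p fails. ✗
Satisfying worlds: {w1}.

1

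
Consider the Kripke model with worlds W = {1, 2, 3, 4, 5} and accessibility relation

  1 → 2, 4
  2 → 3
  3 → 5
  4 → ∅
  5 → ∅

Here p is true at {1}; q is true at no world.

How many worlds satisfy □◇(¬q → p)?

2

1: successors {2, 4}; ◇(¬q → p) there: 2:F, 4:F. ✗
2: successors {3}; ◇(¬q → p) there: 3:F. ✗
3: successors {5}; ◇(¬q → p) there: 5:F. ✗
4: no successors, so □◇(¬q → p) holds vacuously. ✓
5: no successors, so □◇(¬q → p) holds vacuously. ✓
Satisfying worlds: {4, 5}.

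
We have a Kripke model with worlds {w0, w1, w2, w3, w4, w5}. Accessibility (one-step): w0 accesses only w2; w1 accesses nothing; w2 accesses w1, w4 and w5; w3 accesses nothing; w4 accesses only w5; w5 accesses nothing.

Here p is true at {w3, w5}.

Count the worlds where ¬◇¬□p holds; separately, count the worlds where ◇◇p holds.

For ¬◇¬□p:
w0: ◇¬□p is T. ✗
w1: ◇¬□p is F. ✓
w2: ◇¬□p is F. ✓
w3: ◇¬□p is F. ✓
w4: ◇¬□p is F. ✓
w5: ◇¬□p is F. ✓
— 5 worlds.
For ◇◇p:
w0: successors {w2}; ◇p there: w2:T. ✓
w1: no successors, so ◇◇p fails. ✗
w2: successors {w1, w4, w5}; ◇p there: w1:F, w4:T, w5:F. ✓
w3: no successors, so ◇◇p fails. ✗
w4: successors {w5}; ◇p there: w5:F. ✗
w5: no successors, so ◇◇p fails. ✗
— 2 worlds.

5 and 2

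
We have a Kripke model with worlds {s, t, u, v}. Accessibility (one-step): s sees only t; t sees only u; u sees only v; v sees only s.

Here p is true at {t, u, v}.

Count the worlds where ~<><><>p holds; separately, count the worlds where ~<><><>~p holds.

For ~<><><>p:
s: <><><>p is T. ✗
t: <><><>p is F. ✓
u: <><><>p is T. ✗
v: <><><>p is T. ✗
— 1 world.
For ~<><><>~p:
s: <><><>~p is F. ✓
t: <><><>~p is T. ✗
u: <><><>~p is F. ✓
v: <><><>~p is F. ✓
— 3 worlds.

1 and 3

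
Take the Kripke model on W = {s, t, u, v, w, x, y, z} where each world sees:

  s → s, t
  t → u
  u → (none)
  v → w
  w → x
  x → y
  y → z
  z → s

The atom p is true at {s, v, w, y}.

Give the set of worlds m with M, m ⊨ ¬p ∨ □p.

s: ¬p is F, □p is F. ✗
t: ¬p is T, □p is F. ✓
u: ¬p is T, □p is T. ✓
v: ¬p is F, □p is T. ✓
w: ¬p is F, □p is F. ✗
x: ¬p is T, □p is T. ✓
y: ¬p is F, □p is F. ✗
z: ¬p is T, □p is T. ✓

{t, u, v, x, z}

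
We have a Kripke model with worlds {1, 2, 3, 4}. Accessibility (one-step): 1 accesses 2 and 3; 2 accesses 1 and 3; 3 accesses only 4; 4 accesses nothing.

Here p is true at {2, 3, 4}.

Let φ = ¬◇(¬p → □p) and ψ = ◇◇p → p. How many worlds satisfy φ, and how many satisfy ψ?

1 and 3

For ¬◇(¬p → □p):
1: ◇(¬p → □p) is T. ✗
2: ◇(¬p → □p) is T. ✗
3: ◇(¬p → □p) is T. ✗
4: ◇(¬p → □p) is F. ✓
— 1 world.
For ◇◇p → p:
1: ◇◇p is T, p is F. ✗
2: ◇◇p is T, p is T. ✓
3: ◇◇p is F, p is T. ✓
4: ◇◇p is F, p is T. ✓
— 3 worlds.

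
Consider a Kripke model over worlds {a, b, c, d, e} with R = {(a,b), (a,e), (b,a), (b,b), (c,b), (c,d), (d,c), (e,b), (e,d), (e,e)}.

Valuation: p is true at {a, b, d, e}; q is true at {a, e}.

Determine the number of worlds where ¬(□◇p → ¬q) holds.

1

a: □◇p → ¬q is F. ✓
b: □◇p → ¬q is T. ✗
c: □◇p → ¬q is T. ✗
d: □◇p → ¬q is T. ✗
e: □◇p → ¬q is T. ✗
Satisfying worlds: {a}.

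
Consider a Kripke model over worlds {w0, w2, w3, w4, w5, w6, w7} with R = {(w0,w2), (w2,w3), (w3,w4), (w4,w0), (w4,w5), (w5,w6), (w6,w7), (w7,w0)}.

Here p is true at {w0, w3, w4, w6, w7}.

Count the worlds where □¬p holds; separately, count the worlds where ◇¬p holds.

1 and 2

For □¬p:
w0: successors {w2}; ¬p there: w2:T. ✓
w2: successors {w3}; ¬p there: w3:F. ✗
w3: successors {w4}; ¬p there: w4:F. ✗
w4: successors {w0, w5}; ¬p there: w0:F, w5:T. ✗
w5: successors {w6}; ¬p there: w6:F. ✗
w6: successors {w7}; ¬p there: w7:F. ✗
w7: successors {w0}; ¬p there: w0:F. ✗
— 1 world.
For ◇¬p:
w0: successors {w2}; ¬p there: w2:T. ✓
w2: successors {w3}; ¬p there: w3:F. ✗
w3: successors {w4}; ¬p there: w4:F. ✗
w4: successors {w0, w5}; ¬p there: w0:F, w5:T. ✓
w5: successors {w6}; ¬p there: w6:F. ✗
w6: successors {w7}; ¬p there: w7:F. ✗
w7: successors {w0}; ¬p there: w0:F. ✗
— 2 worlds.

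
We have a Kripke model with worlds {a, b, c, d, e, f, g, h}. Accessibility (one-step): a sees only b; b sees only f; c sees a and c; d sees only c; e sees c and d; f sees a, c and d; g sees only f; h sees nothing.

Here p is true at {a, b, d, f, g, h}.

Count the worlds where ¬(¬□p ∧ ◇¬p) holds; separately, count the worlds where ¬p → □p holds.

4 and 6

For ¬(¬□p ∧ ◇¬p):
a: ¬□p ∧ ◇¬p is F. ✓
b: ¬□p ∧ ◇¬p is F. ✓
c: ¬□p ∧ ◇¬p is T. ✗
d: ¬□p ∧ ◇¬p is T. ✗
e: ¬□p ∧ ◇¬p is T. ✗
f: ¬□p ∧ ◇¬p is T. ✗
g: ¬□p ∧ ◇¬p is F. ✓
h: ¬□p ∧ ◇¬p is F. ✓
— 4 worlds.
For ¬p → □p:
a: ¬p is F, □p is T. ✓
b: ¬p is F, □p is T. ✓
c: ¬p is T, □p is F. ✗
d: ¬p is F, □p is F. ✓
e: ¬p is T, □p is F. ✗
f: ¬p is F, □p is F. ✓
g: ¬p is F, □p is T. ✓
h: ¬p is F, □p is T. ✓
— 6 worlds.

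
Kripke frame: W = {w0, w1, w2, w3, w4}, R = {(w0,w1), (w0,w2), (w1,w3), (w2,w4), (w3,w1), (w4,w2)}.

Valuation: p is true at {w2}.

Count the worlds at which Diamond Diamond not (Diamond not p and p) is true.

w0: successors {w1, w2}; Diamond not (Diamond not p and p) there: w1:T, w2:T. ✓
w1: successors {w3}; Diamond not (Diamond not p and p) there: w3:T. ✓
w2: successors {w4}; Diamond not (Diamond not p and p) there: w4:F. ✗
w3: successors {w1}; Diamond not (Diamond not p and p) there: w1:T. ✓
w4: successors {w2}; Diamond not (Diamond not p and p) there: w2:T. ✓
Satisfying worlds: {w0, w1, w3, w4}.

4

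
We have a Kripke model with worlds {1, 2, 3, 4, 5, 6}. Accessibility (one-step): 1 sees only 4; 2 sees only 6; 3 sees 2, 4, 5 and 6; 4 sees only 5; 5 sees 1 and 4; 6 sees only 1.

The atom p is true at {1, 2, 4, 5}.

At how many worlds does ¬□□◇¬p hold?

6

1: □□◇¬p is F. ✓
2: □□◇¬p is F. ✓
3: □□◇¬p is F. ✓
4: □□◇¬p is F. ✓
5: □□◇¬p is F. ✓
6: □□◇¬p is F. ✓
Satisfying worlds: {1, 2, 3, 4, 5, 6}.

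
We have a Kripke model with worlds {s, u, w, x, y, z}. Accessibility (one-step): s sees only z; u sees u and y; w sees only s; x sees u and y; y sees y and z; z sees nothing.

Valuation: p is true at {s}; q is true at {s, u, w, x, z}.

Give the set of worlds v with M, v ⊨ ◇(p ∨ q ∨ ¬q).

s: successors {z}; p ∨ q ∨ ¬q there: z:T. ✓
u: successors {u, y}; p ∨ q ∨ ¬q there: u:T, y:T. ✓
w: successors {s}; p ∨ q ∨ ¬q there: s:T. ✓
x: successors {u, y}; p ∨ q ∨ ¬q there: u:T, y:T. ✓
y: successors {y, z}; p ∨ q ∨ ¬q there: y:T, z:T. ✓
z: no successors, so ◇(p ∨ q ∨ ¬q) fails. ✗

{s, u, w, x, y}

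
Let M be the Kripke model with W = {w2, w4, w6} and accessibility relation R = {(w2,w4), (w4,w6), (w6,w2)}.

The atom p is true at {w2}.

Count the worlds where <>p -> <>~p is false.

1

w2: <>p is F, <>~p is T. ✓
w4: <>p is F, <>~p is T. ✓
w6: <>p is T, <>~p is F. ✗
Satisfying worlds: {w2, w4}.
So <>p -> <>~p fails at the other 1 world.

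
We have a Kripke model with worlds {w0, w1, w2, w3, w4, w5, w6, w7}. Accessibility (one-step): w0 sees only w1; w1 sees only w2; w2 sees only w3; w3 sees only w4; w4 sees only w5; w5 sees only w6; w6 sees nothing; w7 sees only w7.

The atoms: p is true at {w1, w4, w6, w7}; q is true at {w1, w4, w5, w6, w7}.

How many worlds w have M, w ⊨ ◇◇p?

w0: successors {w1}; ◇p there: w1:F. ✗
w1: successors {w2}; ◇p there: w2:F. ✗
w2: successors {w3}; ◇p there: w3:T. ✓
w3: successors {w4}; ◇p there: w4:F. ✗
w4: successors {w5}; ◇p there: w5:T. ✓
w5: successors {w6}; ◇p there: w6:F. ✗
w6: no successors, so ◇◇p fails. ✗
w7: successors {w7}; ◇p there: w7:T. ✓
Satisfying worlds: {w2, w4, w7}.

3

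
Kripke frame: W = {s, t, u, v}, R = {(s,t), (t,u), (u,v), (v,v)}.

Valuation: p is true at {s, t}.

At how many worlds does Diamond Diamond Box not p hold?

s: successors {t}; Diamond Box not p there: t:T. ✓
t: successors {u}; Diamond Box not p there: u:T. ✓
u: successors {v}; Diamond Box not p there: v:T. ✓
v: successors {v}; Diamond Box not p there: v:T. ✓
Satisfying worlds: {s, t, u, v}.

4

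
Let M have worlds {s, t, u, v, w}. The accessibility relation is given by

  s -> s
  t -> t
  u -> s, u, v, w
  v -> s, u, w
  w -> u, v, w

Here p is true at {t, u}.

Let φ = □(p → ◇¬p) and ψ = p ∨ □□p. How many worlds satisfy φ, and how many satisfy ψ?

For □(p → ◇¬p):
s: successors {s}; p → ◇¬p there: s:T. ✓
t: successors {t}; p → ◇¬p there: t:F. ✗
u: successors {s, u, v, w}; p → ◇¬p there: s:T, u:T, v:T, w:T. ✓
v: successors {s, u, w}; p → ◇¬p there: s:T, u:T, w:T. ✓
w: successors {u, v, w}; p → ◇¬p there: u:T, v:T, w:T. ✓
— 4 worlds.
For p ∨ □□p:
s: p is F, □□p is F. ✗
t: p is T, □□p is T. ✓
u: p is T, □□p is F. ✓
v: p is F, □□p is F. ✗
w: p is F, □□p is F. ✗
— 2 worlds.

4 and 2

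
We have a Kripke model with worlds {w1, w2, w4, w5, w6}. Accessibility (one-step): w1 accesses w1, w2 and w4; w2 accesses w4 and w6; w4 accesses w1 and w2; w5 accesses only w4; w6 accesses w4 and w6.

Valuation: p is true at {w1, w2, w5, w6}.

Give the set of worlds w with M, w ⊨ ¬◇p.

w1: ◇p is T. ✗
w2: ◇p is T. ✗
w4: ◇p is T. ✗
w5: ◇p is F. ✓
w6: ◇p is T. ✗

{w5}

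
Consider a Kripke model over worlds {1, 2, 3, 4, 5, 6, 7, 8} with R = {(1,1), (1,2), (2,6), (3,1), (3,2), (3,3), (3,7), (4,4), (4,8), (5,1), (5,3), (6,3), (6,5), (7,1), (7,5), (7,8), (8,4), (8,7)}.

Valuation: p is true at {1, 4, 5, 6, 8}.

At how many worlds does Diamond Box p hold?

4

1: successors {1, 2}; Box p there: 1:F, 2:T. ✓
2: successors {6}; Box p there: 6:F. ✗
3: successors {1, 2, 3, 7}; Box p there: 1:F, 2:T, 3:F, 7:T. ✓
4: successors {4, 8}; Box p there: 4:T, 8:F. ✓
5: successors {1, 3}; Box p there: 1:F, 3:F. ✗
6: successors {3, 5}; Box p there: 3:F, 5:F. ✗
7: successors {1, 5, 8}; Box p there: 1:F, 5:F, 8:F. ✗
8: successors {4, 7}; Box p there: 4:T, 7:T. ✓
Satisfying worlds: {1, 3, 4, 8}.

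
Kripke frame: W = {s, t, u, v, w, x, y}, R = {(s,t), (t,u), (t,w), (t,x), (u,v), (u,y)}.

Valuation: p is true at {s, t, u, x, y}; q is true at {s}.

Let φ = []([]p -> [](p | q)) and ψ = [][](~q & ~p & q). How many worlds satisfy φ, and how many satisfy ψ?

For []([]p -> [](p | q)):
s: successors {t}; []p -> [](p | q) there: t:T. ✓
t: successors {u, w, x}; []p -> [](p | q) there: u:T, w:T, x:T. ✓
u: successors {v, y}; []p -> [](p | q) there: v:T, y:T. ✓
v: no successors, so []([]p -> [](p | q)) holds vacuously. ✓
w: no successors, so []([]p -> [](p | q)) holds vacuously. ✓
x: no successors, so []([]p -> [](p | q)) holds vacuously. ✓
y: no successors, so []([]p -> [](p | q)) holds vacuously. ✓
— 7 worlds.
For [][](~q & ~p & q):
s: successors {t}; [](~q & ~p & q) there: t:F. ✗
t: successors {u, w, x}; [](~q & ~p & q) there: u:F, w:T, x:T. ✗
u: successors {v, y}; [](~q & ~p & q) there: v:T, y:T. ✓
v: no successors, so [][](~q & ~p & q) holds vacuously. ✓
w: no successors, so [][](~q & ~p & q) holds vacuously. ✓
x: no successors, so [][](~q & ~p & q) holds vacuously. ✓
y: no successors, so [][](~q & ~p & q) holds vacuously. ✓
— 5 worlds.

7 and 5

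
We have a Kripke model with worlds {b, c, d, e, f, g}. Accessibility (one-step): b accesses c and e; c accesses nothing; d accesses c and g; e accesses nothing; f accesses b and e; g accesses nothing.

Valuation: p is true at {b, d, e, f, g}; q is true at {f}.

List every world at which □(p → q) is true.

{c, e, g}

b: successors {c, e}; p → q there: c:T, e:F. ✗
c: no successors, so □(p → q) holds vacuously. ✓
d: successors {c, g}; p → q there: c:T, g:F. ✗
e: no successors, so □(p → q) holds vacuously. ✓
f: successors {b, e}; p → q there: b:F, e:F. ✗
g: no successors, so □(p → q) holds vacuously. ✓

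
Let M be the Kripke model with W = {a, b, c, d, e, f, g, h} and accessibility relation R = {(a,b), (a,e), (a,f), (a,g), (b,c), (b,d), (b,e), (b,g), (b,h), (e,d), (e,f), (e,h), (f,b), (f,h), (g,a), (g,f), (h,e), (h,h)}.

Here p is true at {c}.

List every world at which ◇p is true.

a: successors {b, e, f, g}; p there: b:F, e:F, f:F, g:F. ✗
b: successors {c, d, e, g, h}; p there: c:T, d:F, e:F, g:F, h:F. ✓
c: no successors, so ◇p fails. ✗
d: no successors, so ◇p fails. ✗
e: successors {d, f, h}; p there: d:F, f:F, h:F. ✗
f: successors {b, h}; p there: b:F, h:F. ✗
g: successors {a, f}; p there: a:F, f:F. ✗
h: successors {e, h}; p there: e:F, h:F. ✗

{b}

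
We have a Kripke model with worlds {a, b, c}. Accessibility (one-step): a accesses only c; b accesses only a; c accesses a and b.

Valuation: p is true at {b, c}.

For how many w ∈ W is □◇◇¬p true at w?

2

a: successors {c}; ◇◇¬p there: c:T. ✓
b: successors {a}; ◇◇¬p there: a:T. ✓
c: successors {a, b}; ◇◇¬p there: a:T, b:F. ✗
Satisfying worlds: {a, b}.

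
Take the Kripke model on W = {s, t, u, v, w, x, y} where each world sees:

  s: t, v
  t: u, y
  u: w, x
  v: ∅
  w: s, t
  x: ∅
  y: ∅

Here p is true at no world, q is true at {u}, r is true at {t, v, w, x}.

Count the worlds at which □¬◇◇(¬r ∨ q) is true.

4

s: successors {t, v}; ¬◇◇(¬r ∨ q) there: t:T, v:T. ✓
t: successors {u, y}; ¬◇◇(¬r ∨ q) there: u:F, y:T. ✗
u: successors {w, x}; ¬◇◇(¬r ∨ q) there: w:F, x:T. ✗
v: no successors, so □¬◇◇(¬r ∨ q) holds vacuously. ✓
w: successors {s, t}; ¬◇◇(¬r ∨ q) there: s:F, t:T. ✗
x: no successors, so □¬◇◇(¬r ∨ q) holds vacuously. ✓
y: no successors, so □¬◇◇(¬r ∨ q) holds vacuously. ✓
Satisfying worlds: {s, v, x, y}.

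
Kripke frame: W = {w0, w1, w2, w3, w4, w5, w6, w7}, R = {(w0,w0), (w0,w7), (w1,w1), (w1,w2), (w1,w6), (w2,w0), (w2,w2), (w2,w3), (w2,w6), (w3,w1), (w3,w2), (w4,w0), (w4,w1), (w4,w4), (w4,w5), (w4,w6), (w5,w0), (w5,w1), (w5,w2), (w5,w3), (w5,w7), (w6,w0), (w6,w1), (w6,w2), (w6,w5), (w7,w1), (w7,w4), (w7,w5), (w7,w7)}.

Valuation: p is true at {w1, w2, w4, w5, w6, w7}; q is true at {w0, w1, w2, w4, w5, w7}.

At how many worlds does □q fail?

w0: successors {w0, w7}; q there: w0:T, w7:T. ✓
w1: successors {w1, w2, w6}; q there: w1:T, w2:T, w6:F. ✗
w2: successors {w0, w2, w3, w6}; q there: w0:T, w2:T, w3:F, w6:F. ✗
w3: successors {w1, w2}; q there: w1:T, w2:T. ✓
w4: successors {w0, w1, w4, w5, w6}; q there: w0:T, w1:T, w4:T, w5:T, w6:F. ✗
w5: successors {w0, w1, w2, w3, w7}; q there: w0:T, w1:T, w2:T, w3:F, w7:T. ✗
w6: successors {w0, w1, w2, w5}; q there: w0:T, w1:T, w2:T, w5:T. ✓
w7: successors {w1, w4, w5, w7}; q there: w1:T, w4:T, w5:T, w7:T. ✓
Satisfying worlds: {w0, w3, w6, w7}.
So □q fails at the other 4 worlds.

4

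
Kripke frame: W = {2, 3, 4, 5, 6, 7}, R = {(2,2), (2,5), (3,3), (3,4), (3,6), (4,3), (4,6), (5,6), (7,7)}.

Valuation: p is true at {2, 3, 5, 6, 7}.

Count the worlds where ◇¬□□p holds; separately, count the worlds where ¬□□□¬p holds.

2 and 4

For ◇¬□□p:
2: successors {2, 5}; ¬□□p there: 2:F, 5:F. ✗
3: successors {3, 4, 6}; ¬□□p there: 3:T, 4:T, 6:F. ✓
4: successors {3, 6}; ¬□□p there: 3:T, 6:F. ✓
5: successors {6}; ¬□□p there: 6:F. ✗
6: no successors, so ◇¬□□p fails. ✗
7: successors {7}; ¬□□p there: 7:F. ✗
— 2 worlds.
For ¬□□□¬p:
2: □□□¬p is F. ✓
3: □□□¬p is F. ✓
4: □□□¬p is F. ✓
5: □□□¬p is T. ✗
6: □□□¬p is T. ✗
7: □□□¬p is F. ✓
— 4 worlds.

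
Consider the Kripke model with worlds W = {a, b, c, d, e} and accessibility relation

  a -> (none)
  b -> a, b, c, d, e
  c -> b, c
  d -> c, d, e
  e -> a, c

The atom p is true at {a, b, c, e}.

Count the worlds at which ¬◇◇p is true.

1

a: ◇◇p is F. ✓
b: ◇◇p is T. ✗
c: ◇◇p is T. ✗
d: ◇◇p is T. ✗
e: ◇◇p is T. ✗
Satisfying worlds: {a}.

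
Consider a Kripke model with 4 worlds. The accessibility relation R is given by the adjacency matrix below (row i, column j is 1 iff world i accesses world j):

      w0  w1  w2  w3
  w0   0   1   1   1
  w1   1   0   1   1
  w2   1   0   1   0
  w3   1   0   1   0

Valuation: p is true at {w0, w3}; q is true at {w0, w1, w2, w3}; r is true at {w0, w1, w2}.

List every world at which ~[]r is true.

{w0, w1}

w0: []r is F. ✓
w1: []r is F. ✓
w2: []r is T. ✗
w3: []r is T. ✗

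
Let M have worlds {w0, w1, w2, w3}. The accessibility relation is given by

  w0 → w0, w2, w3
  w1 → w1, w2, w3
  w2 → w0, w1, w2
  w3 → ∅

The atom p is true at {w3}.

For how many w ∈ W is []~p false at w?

w0: successors {w0, w2, w3}; ~p there: w0:T, w2:T, w3:F. ✗
w1: successors {w1, w2, w3}; ~p there: w1:T, w2:T, w3:F. ✗
w2: successors {w0, w1, w2}; ~p there: w0:T, w1:T, w2:T. ✓
w3: no successors, so []~p holds vacuously. ✓
Satisfying worlds: {w2, w3}.
So []~p fails at the other 2 worlds.

2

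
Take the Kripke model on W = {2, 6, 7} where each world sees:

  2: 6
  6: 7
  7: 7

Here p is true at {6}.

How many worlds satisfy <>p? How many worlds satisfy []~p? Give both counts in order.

1 and 2

For <>p:
2: successors {6}; p there: 6:T. ✓
6: successors {7}; p there: 7:F. ✗
7: successors {7}; p there: 7:F. ✗
— 1 world.
For []~p:
2: successors {6}; ~p there: 6:F. ✗
6: successors {7}; ~p there: 7:T. ✓
7: successors {7}; ~p there: 7:T. ✓
— 2 worlds.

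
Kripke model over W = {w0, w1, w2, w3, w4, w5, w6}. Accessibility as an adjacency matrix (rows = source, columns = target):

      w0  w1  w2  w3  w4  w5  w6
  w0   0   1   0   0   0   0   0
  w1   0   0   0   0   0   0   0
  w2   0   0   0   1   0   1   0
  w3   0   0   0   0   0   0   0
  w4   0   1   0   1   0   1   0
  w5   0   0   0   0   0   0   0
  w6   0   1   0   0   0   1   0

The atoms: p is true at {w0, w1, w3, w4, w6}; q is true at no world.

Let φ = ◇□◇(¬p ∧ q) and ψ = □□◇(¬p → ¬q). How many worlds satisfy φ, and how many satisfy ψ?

For ◇□◇(¬p ∧ q):
w0: successors {w1}; □◇(¬p ∧ q) there: w1:T. ✓
w1: no successors, so ◇□◇(¬p ∧ q) fails. ✗
w2: successors {w3, w5}; □◇(¬p ∧ q) there: w3:T, w5:T. ✓
w3: no successors, so ◇□◇(¬p ∧ q) fails. ✗
w4: successors {w1, w3, w5}; □◇(¬p ∧ q) there: w1:T, w3:T, w5:T. ✓
w5: no successors, so ◇□◇(¬p ∧ q) fails. ✗
w6: successors {w1, w5}; □◇(¬p ∧ q) there: w1:T, w5:T. ✓
— 4 worlds.
For □□◇(¬p → ¬q):
w0: successors {w1}; □◇(¬p → ¬q) there: w1:T. ✓
w1: no successors, so □□◇(¬p → ¬q) holds vacuously. ✓
w2: successors {w3, w5}; □◇(¬p → ¬q) there: w3:T, w5:T. ✓
w3: no successors, so □□◇(¬p → ¬q) holds vacuously. ✓
w4: successors {w1, w3, w5}; □◇(¬p → ¬q) there: w1:T, w3:T, w5:T. ✓
w5: no successors, so □□◇(¬p → ¬q) holds vacuously. ✓
w6: successors {w1, w5}; □◇(¬p → ¬q) there: w1:T, w5:T. ✓
— 7 worlds.

4 and 7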